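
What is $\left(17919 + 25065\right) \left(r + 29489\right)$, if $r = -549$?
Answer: $1243956960$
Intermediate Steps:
$\left(17919 + 25065\right) \left(r + 29489\right) = \left(17919 + 25065\right) \left(-549 + 29489\right) = 42984 \cdot 28940 = 1243956960$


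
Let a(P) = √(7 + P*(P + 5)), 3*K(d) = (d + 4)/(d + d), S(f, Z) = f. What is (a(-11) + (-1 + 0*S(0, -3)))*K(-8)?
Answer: -1/12 + √73/12 ≈ 0.62867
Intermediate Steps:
K(d) = (4 + d)/(6*d) (K(d) = ((d + 4)/(d + d))/3 = ((4 + d)/((2*d)))/3 = ((4 + d)*(1/(2*d)))/3 = ((4 + d)/(2*d))/3 = (4 + d)/(6*d))
a(P) = √(7 + P*(5 + P))
(a(-11) + (-1 + 0*S(0, -3)))*K(-8) = (√(7 + (-11)² + 5*(-11)) + (-1 + 0*0))*((⅙)*(4 - 8)/(-8)) = (√(7 + 121 - 55) + (-1 + 0))*((⅙)*(-⅛)*(-4)) = (√73 - 1)*(1/12) = (-1 + √73)*(1/12) = -1/12 + √73/12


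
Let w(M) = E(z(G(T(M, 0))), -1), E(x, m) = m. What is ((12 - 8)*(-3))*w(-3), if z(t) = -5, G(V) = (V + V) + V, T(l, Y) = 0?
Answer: 12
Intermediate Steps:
G(V) = 3*V (G(V) = 2*V + V = 3*V)
w(M) = -1
((12 - 8)*(-3))*w(-3) = ((12 - 8)*(-3))*(-1) = (4*(-3))*(-1) = -12*(-1) = 12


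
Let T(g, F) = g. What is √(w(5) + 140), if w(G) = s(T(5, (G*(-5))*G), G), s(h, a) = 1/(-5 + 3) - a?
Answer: √538/2 ≈ 11.597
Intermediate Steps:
s(h, a) = -½ - a (s(h, a) = 1/(-2) - a = -½ - a)
w(G) = -½ - G
√(w(5) + 140) = √((-½ - 1*5) + 140) = √((-½ - 5) + 140) = √(-11/2 + 140) = √(269/2) = √538/2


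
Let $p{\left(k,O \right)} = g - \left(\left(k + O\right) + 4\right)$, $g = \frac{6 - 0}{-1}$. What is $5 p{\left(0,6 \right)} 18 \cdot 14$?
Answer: $-20160$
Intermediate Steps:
$g = -6$ ($g = \left(6 + 0\right) \left(-1\right) = 6 \left(-1\right) = -6$)
$p{\left(k,O \right)} = -10 - O - k$ ($p{\left(k,O \right)} = -6 - \left(\left(k + O\right) + 4\right) = -6 - \left(\left(O + k\right) + 4\right) = -6 - \left(4 + O + k\right) = -10 - O - k$)
$5 p{\left(0,6 \right)} 18 \cdot 14 = 5 \left(-10 - 6 - 0\right) 18 \cdot 14 = 5 \left(-10 - 6 + 0\right) 18 \cdot 14 = 5 \left(-16\right) 18 \cdot 14 = \left(-80\right) 18 \cdot 14 = \left(-1440\right) 14 = -20160$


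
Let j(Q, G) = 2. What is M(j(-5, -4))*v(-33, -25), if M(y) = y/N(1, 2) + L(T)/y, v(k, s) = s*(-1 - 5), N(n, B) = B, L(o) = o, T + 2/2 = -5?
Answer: -300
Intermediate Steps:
T = -6 (T = -1 - 5 = -6)
v(k, s) = -6*s (v(k, s) = s*(-6) = -6*s)
M(y) = y/2 - 6/y
M(j(-5, -4))*v(-33, -25) = ((½)*2 - 6/2)*(-6*(-25)) = (1 - 6*½)*150 = (1 - 3)*150 = -2*150 = -300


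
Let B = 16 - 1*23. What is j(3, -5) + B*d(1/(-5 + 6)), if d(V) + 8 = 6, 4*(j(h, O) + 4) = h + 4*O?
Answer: 23/4 ≈ 5.7500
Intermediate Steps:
j(h, O) = -4 + O + h/4 (j(h, O) = -4 + (h + 4*O)/4 = -4 + (O + h/4) = -4 + O + h/4)
B = -7 (B = 16 - 23 = -7)
d(V) = -2 (d(V) = -8 + 6 = -2)
j(3, -5) + B*d(1/(-5 + 6)) = (-4 - 5 + (1/4)*3) - 7*(-2) = (-4 - 5 + 3/4) + 14 = -33/4 + 14 = 23/4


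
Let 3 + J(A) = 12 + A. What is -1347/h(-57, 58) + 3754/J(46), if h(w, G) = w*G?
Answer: 4161603/60610 ≈ 68.662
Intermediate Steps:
J(A) = 9 + A (J(A) = -3 + (12 + A) = 9 + A)
h(w, G) = G*w
-1347/h(-57, 58) + 3754/J(46) = -1347/(58*(-57)) + 3754/(9 + 46) = -1347/(-3306) + 3754/55 = -1347*(-1/3306) + 3754*(1/55) = 449/1102 + 3754/55 = 4161603/60610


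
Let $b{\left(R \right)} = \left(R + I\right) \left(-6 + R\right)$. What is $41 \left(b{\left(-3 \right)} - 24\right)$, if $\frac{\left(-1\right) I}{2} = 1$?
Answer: $861$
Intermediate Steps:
$I = -2$ ($I = \left(-2\right) 1 = -2$)
$b{\left(R \right)} = \left(-6 + R\right) \left(-2 + R\right)$ ($b{\left(R \right)} = \left(R - 2\right) \left(-6 + R\right) = \left(-2 + R\right) \left(-6 + R\right) = \left(-6 + R\right) \left(-2 + R\right)$)
$41 \left(b{\left(-3 \right)} - 24\right) = 41 \left(\left(12 + \left(-3\right)^{2} - -24\right) - 24\right) = 41 \left(\left(12 + 9 + 24\right) - 24\right) = 41 \left(45 - 24\right) = 41 \cdot 21 = 861$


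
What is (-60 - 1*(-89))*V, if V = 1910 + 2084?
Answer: 115826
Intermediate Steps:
V = 3994
(-60 - 1*(-89))*V = (-60 - 1*(-89))*3994 = (-60 + 89)*3994 = 29*3994 = 115826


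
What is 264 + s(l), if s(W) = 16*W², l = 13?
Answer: 2968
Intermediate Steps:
264 + s(l) = 264 + 16*13² = 264 + 16*169 = 264 + 2704 = 2968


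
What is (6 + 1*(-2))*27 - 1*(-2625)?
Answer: 2733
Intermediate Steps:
(6 + 1*(-2))*27 - 1*(-2625) = (6 - 2)*27 + 2625 = 4*27 + 2625 = 108 + 2625 = 2733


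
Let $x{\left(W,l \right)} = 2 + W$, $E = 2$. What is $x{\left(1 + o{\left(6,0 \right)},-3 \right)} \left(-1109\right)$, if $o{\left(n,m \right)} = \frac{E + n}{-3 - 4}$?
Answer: $- \frac{14417}{7} \approx -2059.6$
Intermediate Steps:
$o{\left(n,m \right)} = - \frac{2}{7} - \frac{n}{7}$ ($o{\left(n,m \right)} = \frac{2 + n}{-3 - 4} = \frac{2 + n}{-7} = \left(2 + n\right) \left(- \frac{1}{7}\right) = - \frac{2}{7} - \frac{n}{7}$)
$x{\left(1 + o{\left(6,0 \right)},-3 \right)} \left(-1109\right) = \left(2 + \left(1 - \frac{8}{7}\right)\right) \left(-1109\right) = \left(2 - \frac{1}{7}\right) \left(-1109\right) = \frac{13}{7} \left(-1109\right) = - \frac{14417}{7}$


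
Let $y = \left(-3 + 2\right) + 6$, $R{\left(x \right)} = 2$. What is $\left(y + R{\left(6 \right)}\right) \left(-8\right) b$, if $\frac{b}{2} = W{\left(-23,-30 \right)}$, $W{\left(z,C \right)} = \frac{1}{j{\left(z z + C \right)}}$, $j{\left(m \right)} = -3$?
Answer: $\frac{112}{3} \approx 37.333$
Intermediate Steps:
$y = 5$ ($y = -1 + 6 = 5$)
$W{\left(z,C \right)} = - \frac{1}{3}$ ($W{\left(z,C \right)} = \frac{1}{-3} = - \frac{1}{3}$)
$b = - \frac{2}{3}$ ($b = 2 \left(- \frac{1}{3}\right) = - \frac{2}{3} \approx -0.66667$)
$\left(y + R{\left(6 \right)}\right) \left(-8\right) b = \left(5 + 2\right) \left(-8\right) \left(- \frac{2}{3}\right) = 7 \left(-8\right) \left(- \frac{2}{3}\right) = \left(-56\right) \left(- \frac{2}{3}\right) = \frac{112}{3}$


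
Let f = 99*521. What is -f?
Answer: -51579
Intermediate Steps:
f = 51579
-f = -1*51579 = -51579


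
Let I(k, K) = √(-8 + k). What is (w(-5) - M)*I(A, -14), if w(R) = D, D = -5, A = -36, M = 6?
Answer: -22*I*√11 ≈ -72.966*I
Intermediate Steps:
w(R) = -5
(w(-5) - M)*I(A, -14) = (-5 - 1*6)*√(-8 - 36) = (-5 - 6)*√(-44) = -22*I*√11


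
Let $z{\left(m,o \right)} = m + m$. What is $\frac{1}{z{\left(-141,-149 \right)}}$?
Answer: $- \frac{1}{282} \approx -0.0035461$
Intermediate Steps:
$z{\left(m,o \right)} = 2 m$
$\frac{1}{z{\left(-141,-149 \right)}} = \frac{1}{2 \left(-141\right)} = \frac{1}{-282} = - \frac{1}{282}$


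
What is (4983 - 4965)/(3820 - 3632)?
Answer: 9/94 ≈ 0.095745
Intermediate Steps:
(4983 - 4965)/(3820 - 3632) = 18/188 = 18*(1/188) = 9/94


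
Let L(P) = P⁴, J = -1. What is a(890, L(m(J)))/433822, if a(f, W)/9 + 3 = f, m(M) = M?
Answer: 7983/433822 ≈ 0.018402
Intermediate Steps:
a(f, W) = -27 + 9*f
a(890, L(m(J)))/433822 = (-27 + 9*890)/433822 = (-27 + 8010)*(1/433822) = 7983*(1/433822) = 7983/433822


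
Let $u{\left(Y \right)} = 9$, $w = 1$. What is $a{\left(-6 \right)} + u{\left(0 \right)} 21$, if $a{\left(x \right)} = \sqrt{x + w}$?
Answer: $189 + i \sqrt{5} \approx 189.0 + 2.2361 i$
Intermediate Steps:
$a{\left(x \right)} = \sqrt{1 + x}$ ($a{\left(x \right)} = \sqrt{x + 1} = \sqrt{1 + x}$)
$a{\left(-6 \right)} + u{\left(0 \right)} 21 = \sqrt{1 - 6} + 9 \cdot 21 = \sqrt{-5} + 189 = i \sqrt{5} + 189 = 189 + i \sqrt{5}$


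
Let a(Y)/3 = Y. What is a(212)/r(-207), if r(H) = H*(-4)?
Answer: 53/69 ≈ 0.76812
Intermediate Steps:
a(Y) = 3*Y
r(H) = -4*H
a(212)/r(-207) = (3*212)/((-4*(-207))) = 636/828 = 636*(1/828) = 53/69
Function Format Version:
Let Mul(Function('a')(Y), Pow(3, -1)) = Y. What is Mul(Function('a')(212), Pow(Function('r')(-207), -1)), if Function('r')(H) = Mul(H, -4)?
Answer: Rational(53, 69) ≈ 0.76812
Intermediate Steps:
Function('a')(Y) = Mul(3, Y)
Function('r')(H) = Mul(-4, H)
Mul(Function('a')(212), Pow(Function('r')(-207), -1)) = Mul(Mul(3, 212), Pow(Mul(-4, -207), -1)) = Mul(636, Pow(828, -1)) = Mul(636, Rational(1, 828)) = Rational(53, 69)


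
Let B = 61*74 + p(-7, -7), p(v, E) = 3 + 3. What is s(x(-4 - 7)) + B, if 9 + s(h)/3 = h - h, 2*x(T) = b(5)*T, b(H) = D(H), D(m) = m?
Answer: 4493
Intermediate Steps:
b(H) = H
p(v, E) = 6
x(T) = 5*T/2 (x(T) = (5*T)/2 = 5*T/2)
s(h) = -27 (s(h) = -27 + 3*(h - h) = -27 + 3*0 = -27 + 0 = -27)
B = 4520 (B = 61*74 + 6 = 4514 + 6 = 4520)
s(x(-4 - 7)) + B = -27 + 4520 = 4493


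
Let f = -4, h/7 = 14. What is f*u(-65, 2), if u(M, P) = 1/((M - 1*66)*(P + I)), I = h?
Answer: 1/3275 ≈ 0.00030534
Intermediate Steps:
h = 98 (h = 7*14 = 98)
I = 98
u(M, P) = 1/((-66 + M)*(98 + P)) (u(M, P) = 1/((M - 1*66)*(P + 98)) = 1/((M - 66)*(98 + P)) = 1/((-66 + M)*(98 + P)))
f*u(-65, 2) = -4/(-6468 - 66*2 + 98*(-65) - 65*2) = -4/(-6468 - 132 - 6370 - 130) = -4/(-13100) = -4*(-1/13100) = 1/3275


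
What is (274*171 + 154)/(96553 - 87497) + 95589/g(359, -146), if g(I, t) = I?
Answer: 27579058/101597 ≈ 271.46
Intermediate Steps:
(274*171 + 154)/(96553 - 87497) + 95589/g(359, -146) = (274*171 + 154)/(96553 - 87497) + 95589/359 = (46854 + 154)/9056 + 95589*(1/359) = 47008*(1/9056) + 95589/359 = 1469/283 + 95589/359 = 27579058/101597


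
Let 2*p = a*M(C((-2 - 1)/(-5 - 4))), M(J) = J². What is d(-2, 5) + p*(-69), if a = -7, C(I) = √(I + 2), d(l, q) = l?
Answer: 1123/2 ≈ 561.50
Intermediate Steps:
C(I) = √(2 + I)
p = -49/6 (p = (-(14 + 7*(-2 - 1)/(-5 - 4)))/2 = (-7*(√(2 - 3/(-9)))²)/2 = (-7*(√(2 - 3*(-⅑)))²)/2 = (-7*(√(2 + ⅓))²)/2 = (-7*(√(7/3))²)/2 = (-7*(√21/3)²)/2 = (-7*7/3)/2 = (½)*(-49/3) = -49/6 ≈ -8.1667)
d(-2, 5) + p*(-69) = -2 - 49/6*(-69) = -2 + 1127/2 = 1123/2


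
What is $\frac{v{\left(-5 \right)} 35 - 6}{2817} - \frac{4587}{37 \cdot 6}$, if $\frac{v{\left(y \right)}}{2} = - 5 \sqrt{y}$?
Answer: $- \frac{1435879}{69486} - \frac{350 i \sqrt{5}}{2817} \approx -20.664 - 0.27782 i$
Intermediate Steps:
$v{\left(y \right)} = - 10 \sqrt{y}$ ($v{\left(y \right)} = 2 \left(- 5 \sqrt{y}\right) = - 10 \sqrt{y}$)
$\frac{v{\left(-5 \right)} 35 - 6}{2817} - \frac{4587}{37 \cdot 6} = \frac{- 10 \sqrt{-5} \cdot 35 - 6}{2817} - \frac{4587}{37 \cdot 6} = \left(- 10 i \sqrt{5} \cdot 35 - 6\right) \frac{1}{2817} - \frac{4587}{222} = \left(- 10 i \sqrt{5} \cdot 35 - 6\right) \frac{1}{2817} - \frac{1529}{74} = \left(- 350 i \sqrt{5} - 6\right) \frac{1}{2817} - \frac{1529}{74} = \left(-6 - 350 i \sqrt{5}\right) \frac{1}{2817} - \frac{1529}{74} = \left(- \frac{2}{939} - \frac{350 i \sqrt{5}}{2817}\right) - \frac{1529}{74} = - \frac{1435879}{69486} - \frac{350 i \sqrt{5}}{2817}$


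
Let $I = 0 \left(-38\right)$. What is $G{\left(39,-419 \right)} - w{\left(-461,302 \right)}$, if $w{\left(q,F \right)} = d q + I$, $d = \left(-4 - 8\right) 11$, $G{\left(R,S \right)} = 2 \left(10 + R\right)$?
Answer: $-60754$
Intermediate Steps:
$G{\left(R,S \right)} = 20 + 2 R$
$I = 0$
$d = -132$ ($d = \left(-12\right) 11 = -132$)
$w{\left(q,F \right)} = - 132 q$ ($w{\left(q,F \right)} = - 132 q + 0 = - 132 q$)
$G{\left(39,-419 \right)} - w{\left(-461,302 \right)} = \left(20 + 2 \cdot 39\right) - \left(-132\right) \left(-461\right) = \left(20 + 78\right) - 60852 = 98 - 60852 = -60754$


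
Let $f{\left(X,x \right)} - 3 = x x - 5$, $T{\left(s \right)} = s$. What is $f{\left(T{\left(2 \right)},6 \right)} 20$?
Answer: $680$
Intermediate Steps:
$f{\left(X,x \right)} = -2 + x^{2}$ ($f{\left(X,x \right)} = 3 + \left(x x - 5\right) = 3 + \left(x^{2} - 5\right) = 3 + \left(-5 + x^{2}\right) = -2 + x^{2}$)
$f{\left(T{\left(2 \right)},6 \right)} 20 = \left(-2 + 6^{2}\right) 20 = \left(-2 + 36\right) 20 = 34 \cdot 20 = 680$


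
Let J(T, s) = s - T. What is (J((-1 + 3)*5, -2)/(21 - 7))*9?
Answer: -54/7 ≈ -7.7143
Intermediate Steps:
(J((-1 + 3)*5, -2)/(21 - 7))*9 = ((-2 - (-1 + 3)*5)/(21 - 7))*9 = ((-2 - 2*5)/14)*9 = ((-2 - 1*10)/14)*9 = ((-2 - 10)/14)*9 = ((1/14)*(-12))*9 = -6/7*9 = -54/7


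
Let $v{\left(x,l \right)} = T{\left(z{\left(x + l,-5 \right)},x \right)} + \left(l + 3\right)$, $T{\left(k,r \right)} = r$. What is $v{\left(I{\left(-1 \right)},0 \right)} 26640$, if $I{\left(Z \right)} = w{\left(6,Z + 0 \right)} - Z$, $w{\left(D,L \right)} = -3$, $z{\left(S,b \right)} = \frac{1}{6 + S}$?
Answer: $26640$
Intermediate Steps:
$I{\left(Z \right)} = -3 - Z$
$v{\left(x,l \right)} = 3 + l + x$ ($v{\left(x,l \right)} = x + \left(l + 3\right) = x + \left(3 + l\right) = 3 + l + x$)
$v{\left(I{\left(-1 \right)},0 \right)} 26640 = \left(3 + 0 - 2\right) 26640 = 1 \cdot 26640 = 26640$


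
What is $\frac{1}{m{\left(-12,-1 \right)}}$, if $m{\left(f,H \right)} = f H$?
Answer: $\frac{1}{12} \approx 0.083333$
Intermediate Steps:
$m{\left(f,H \right)} = H f$
$\frac{1}{m{\left(-12,-1 \right)}} = \frac{1}{\left(-1\right) \left(-12\right)} = \frac{1}{12}$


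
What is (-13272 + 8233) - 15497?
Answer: -20536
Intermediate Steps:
(-13272 + 8233) - 15497 = -5039 - 15497 = -20536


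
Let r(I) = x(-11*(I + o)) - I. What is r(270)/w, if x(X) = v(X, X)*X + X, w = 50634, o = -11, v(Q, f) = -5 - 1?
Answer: 13975/50634 ≈ 0.27600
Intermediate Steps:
v(Q, f) = -6
x(X) = -5*X (x(X) = -6*X + X = -5*X)
r(I) = -605 + 54*I (r(I) = -(-55)*(I - 11) - I = -(-55)*(-11 + I) - I = -5*(121 - 11*I) - I = (-605 + 55*I) - I = -605 + 54*I)
r(270)/w = (-605 + 54*270)/50634 = (-605 + 14580)*(1/50634) = 13975*(1/50634) = 13975/50634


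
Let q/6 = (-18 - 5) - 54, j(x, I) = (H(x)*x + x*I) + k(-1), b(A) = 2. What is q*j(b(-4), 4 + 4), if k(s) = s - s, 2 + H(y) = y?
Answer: -7392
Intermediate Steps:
H(y) = -2 + y
k(s) = 0
j(x, I) = I*x + x*(-2 + x) (j(x, I) = ((-2 + x)*x + x*I) + 0 = (x*(-2 + x) + I*x) + 0 = (I*x + x*(-2 + x)) + 0 = I*x + x*(-2 + x))
q = -462 (q = 6*((-18 - 5) - 54) = 6*(-23 - 54) = 6*(-77) = -462)
q*j(b(-4), 4 + 4) = -924*(-2 + (4 + 4) + 2) = -924*(-2 + 8 + 2) = -924*8 = -462*16 = -7392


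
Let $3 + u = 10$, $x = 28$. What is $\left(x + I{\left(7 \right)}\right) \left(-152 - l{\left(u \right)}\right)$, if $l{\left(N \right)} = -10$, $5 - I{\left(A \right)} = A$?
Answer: $-3692$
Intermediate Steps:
$I{\left(A \right)} = 5 - A$
$u = 7$ ($u = -3 + 10 = 7$)
$\left(x + I{\left(7 \right)}\right) \left(-152 - l{\left(u \right)}\right) = \left(28 + \left(5 - 7\right)\right) \left(-152 - -10\right) = \left(28 + \left(5 - 7\right)\right) \left(-152 + 10\right) = \left(28 - 2\right) \left(-142\right) = 26 \left(-142\right) = -3692$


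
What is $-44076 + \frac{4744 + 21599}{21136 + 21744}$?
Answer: $- \frac{1889952537}{42880} \approx -44075.0$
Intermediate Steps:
$-44076 + \frac{4744 + 21599}{21136 + 21744} = -44076 + \frac{26343}{42880} = - \frac{1889952537}{42880}$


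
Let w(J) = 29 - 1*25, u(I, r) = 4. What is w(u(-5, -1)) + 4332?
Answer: 4336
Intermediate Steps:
w(J) = 4 (w(J) = 29 - 25 = 4)
w(u(-5, -1)) + 4332 = 4 + 4332 = 4336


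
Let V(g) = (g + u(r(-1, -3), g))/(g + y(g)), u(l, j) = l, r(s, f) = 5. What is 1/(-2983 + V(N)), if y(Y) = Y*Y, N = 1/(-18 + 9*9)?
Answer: -16/42751 ≈ -0.00037426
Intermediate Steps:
N = 1/63 (N = 1/(-18 + 81) = 1/63 ≈ 0.015873)
y(Y) = Y²
V(g) = (5 + g)/(g + g²) (V(g) = (g + 5)/(g + g²) = (5 + g)/(g + g²))
1/(-2983 + V(N)) = 1/(-2983 + (5 + 1/63)/((1/63)*(1 + 1/63))) = 1/(-2983 + 63*(316/63)/(64/63)) = 1/(-2983 + 63*(63/64)*(316/63)) = 1/(-2983 + 4977/16) = 1/(-42751/16) = -16/42751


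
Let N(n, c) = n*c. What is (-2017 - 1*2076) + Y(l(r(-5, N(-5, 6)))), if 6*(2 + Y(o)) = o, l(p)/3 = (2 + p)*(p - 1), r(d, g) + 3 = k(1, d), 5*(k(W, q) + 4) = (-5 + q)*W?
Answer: -4060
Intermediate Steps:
N(n, c) = c*n
k(W, q) = -4 + W*(-5 + q)/5 (k(W, q) = -4 + ((-5 + q)*W)/5 = -4 + (W*(-5 + q))/5 = -4 + W*(-5 + q)/5)
r(d, g) = -8 + d/5 (r(d, g) = -3 + (-4 - 1*1 + (⅕)*1*d) = -3 + (-4 - 1 + d/5) = -3 + (-5 + d/5) = -8 + d/5)
l(p) = 3*(-1 + p)*(2 + p) (l(p) = 3*((2 + p)*(p - 1)) = 3*((2 + p)*(-1 + p)) = 3*((-1 + p)*(2 + p)) = 3*(-1 + p)*(2 + p))
Y(o) = -2 + o/6
(-2017 - 1*2076) + Y(l(r(-5, N(-5, 6)))) = (-2017 - 1*2076) + (-2 + (-6 + 3*(-8 + (⅕)*(-5)) + 3*(-8 + (⅕)*(-5))²)/6) = (-2017 - 2076) + (-2 + (-6 + 3*(-8 - 1) + 3*(-8 - 1)²)/6) = -4093 + (-2 + (-6 + 3*(-9) + 3*(-9)²)/6) = -4093 + (-2 + (-6 - 27 + 3*81)/6) = -4093 + (-2 + (-6 - 27 + 243)/6) = -4093 + (-2 + (⅙)*210) = -4093 + (-2 + 35) = -4093 + 33 = -4060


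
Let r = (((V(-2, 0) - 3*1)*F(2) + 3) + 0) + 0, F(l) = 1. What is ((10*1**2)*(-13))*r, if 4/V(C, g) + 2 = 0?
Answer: 260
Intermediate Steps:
V(C, g) = -2 (V(C, g) = 4/(-2 + 0) = 4/(-2) = 4*(-1/2) = -2)
r = -2 (r = (((-2 - 3*1)*1 + 3) + 0) + 0 = (((-2 - 3)*1 + 3) + 0) + 0 = ((-5*1 + 3) + 0) + 0 = ((-5 + 3) + 0) + 0 = (-2 + 0) + 0 = -2 + 0 = -2)
((10*1**2)*(-13))*r = ((10*1**2)*(-13))*(-2) = ((10*1)*(-13))*(-2) = (10*(-13))*(-2) = -130*(-2) = 260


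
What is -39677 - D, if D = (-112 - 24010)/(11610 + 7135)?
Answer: -743721243/18745 ≈ -39676.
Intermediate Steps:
D = -24122/18745 ≈ -1.2868
-39677 - D = -39677 - 1*(-24122/18745) = -39677 + 24122/18745 = -743721243/18745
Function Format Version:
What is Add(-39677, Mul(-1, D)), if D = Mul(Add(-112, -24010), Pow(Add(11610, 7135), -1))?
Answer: Rational(-743721243, 18745) ≈ -39676.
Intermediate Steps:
D = Rational(-24122, 18745) (D = Mul(-24122, Pow(18745, -1)) = Mul(-24122, Rational(1, 18745)) = Rational(-24122, 18745) ≈ -1.2868)
Add(-39677, Mul(-1, D)) = Add(-39677, Mul(-1, Rational(-24122, 18745))) = Add(-39677, Rational(24122, 18745)) = Rational(-743721243, 18745)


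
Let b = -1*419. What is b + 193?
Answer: -226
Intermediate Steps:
b = -419
b + 193 = -419 + 193 = -226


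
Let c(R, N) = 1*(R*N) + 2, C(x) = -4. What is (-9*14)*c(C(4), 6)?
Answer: 2772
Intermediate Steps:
c(R, N) = 2 + N*R (c(R, N) = 1*(N*R) + 2 = N*R + 2 = 2 + N*R)
(-9*14)*c(C(4), 6) = (-9*14)*(2 + 6*(-4)) = -126*(2 - 24) = -126*(-22) = 2772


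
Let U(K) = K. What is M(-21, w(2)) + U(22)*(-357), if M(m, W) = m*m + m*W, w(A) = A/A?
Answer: -7434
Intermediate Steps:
w(A) = 1
M(m, W) = m² + W*m
M(-21, w(2)) + U(22)*(-357) = -21*(1 - 21) + 22*(-357) = -21*(-20) - 7854 = 420 - 7854 = -7434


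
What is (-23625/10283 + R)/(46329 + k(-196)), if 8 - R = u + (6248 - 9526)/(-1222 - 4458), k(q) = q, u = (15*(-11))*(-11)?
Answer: -7550724411/192465030680 ≈ -0.039232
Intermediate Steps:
u = 1815 (u = -165*(-11) = 1815)
R = -5133519/2840 (R = 8 - (1815 + (6248 - 9526)/(-1222 - 4458)) = 8 - (1815 - 3278/(-5680)) = 8 - (1815 - 3278*(-1/5680)) = 8 - (1815 + 1639/2840) = 8 - 1*5156239/2840 = 8 - 5156239/2840 = -5133519/2840 ≈ -1807.6)
(-23625/10283 + R)/(46329 + k(-196)) = (-23625/10283 - 5133519/2840)/(46329 - 196) = (-23625*1/10283 - 5133519/2840)/46133 = (-3375/1469 - 5133519/2840)*(1/46133) = -7550724411/4171960*1/46133 = -7550724411/192465030680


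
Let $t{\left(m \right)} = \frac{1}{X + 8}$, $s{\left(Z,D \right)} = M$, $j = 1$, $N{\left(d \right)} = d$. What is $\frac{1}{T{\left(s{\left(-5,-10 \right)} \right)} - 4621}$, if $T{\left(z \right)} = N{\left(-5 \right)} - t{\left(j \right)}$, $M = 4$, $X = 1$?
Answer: $- \frac{9}{41635} \approx -0.00021616$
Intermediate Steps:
$s{\left(Z,D \right)} = 4$
$t{\left(m \right)} = \frac{1}{9}$ ($t{\left(m \right)} = \frac{1}{1 + 8} = \frac{1}{9}$)
$T{\left(z \right)} = - \frac{46}{9}$ ($T{\left(z \right)} = -5 - \frac{1}{9} = - \frac{46}{9}$)
$\frac{1}{T{\left(s{\left(-5,-10 \right)} \right)} - 4621} = \frac{1}{- \frac{46}{9} - 4621} = \frac{1}{- \frac{41635}{9}} = - \frac{9}{41635}$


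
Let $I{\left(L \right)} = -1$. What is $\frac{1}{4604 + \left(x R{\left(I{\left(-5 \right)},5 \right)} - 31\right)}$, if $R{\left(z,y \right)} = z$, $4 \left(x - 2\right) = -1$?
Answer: $\frac{4}{18285} \approx 0.00021876$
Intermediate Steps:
$x = \frac{7}{4}$ ($x = 2 + \frac{1}{4} \left(-1\right) = 2 - \frac{1}{4} = \frac{7}{4} \approx 1.75$)
$\frac{1}{4604 + \left(x R{\left(I{\left(-5 \right)},5 \right)} - 31\right)} = \frac{1}{4604 + \left(\frac{7}{4} \left(-1\right) - 31\right)} = \frac{1}{4604 - \frac{131}{4}} = \frac{1}{\frac{18285}{4}} = \frac{4}{18285}$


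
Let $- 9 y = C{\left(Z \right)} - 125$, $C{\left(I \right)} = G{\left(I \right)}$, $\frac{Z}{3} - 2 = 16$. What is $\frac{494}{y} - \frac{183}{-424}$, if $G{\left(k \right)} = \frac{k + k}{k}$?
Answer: $\frac{635871}{17384} \approx 36.578$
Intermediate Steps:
$Z = 54$ ($Z = 6 + 3 \cdot 16 = 6 + 48 = 54$)
$G{\left(k \right)} = 2$ ($G{\left(k \right)} = \frac{2 k}{k} = 2$)
$C{\left(I \right)} = 2$
$y = \frac{41}{3}$ ($y = - \frac{2 - 125}{9} = \left(- \frac{1}{9}\right) \left(-123\right) = \frac{41}{3} \approx 13.667$)
$\frac{494}{y} - \frac{183}{-424} = \frac{494}{\frac{41}{3}} - \frac{183}{-424} = 494 \cdot \frac{3}{41} - - \frac{183}{424} = \frac{1482}{41} + \frac{183}{424} = \frac{635871}{17384}$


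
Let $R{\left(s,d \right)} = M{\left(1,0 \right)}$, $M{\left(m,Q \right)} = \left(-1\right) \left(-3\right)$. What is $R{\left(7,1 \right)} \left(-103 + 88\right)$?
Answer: $-45$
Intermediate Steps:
$M{\left(m,Q \right)} = 3$
$R{\left(s,d \right)} = 3$
$R{\left(7,1 \right)} \left(-103 + 88\right) = 3 \left(-103 + 88\right) = 3 \left(-15\right) = -45$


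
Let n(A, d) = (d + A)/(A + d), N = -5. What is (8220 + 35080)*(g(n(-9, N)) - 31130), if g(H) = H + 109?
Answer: -1343166000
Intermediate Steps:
n(A, d) = 1 (n(A, d) = (A + d)/(A + d) = 1)
g(H) = 109 + H
(8220 + 35080)*(g(n(-9, N)) - 31130) = (8220 + 35080)*((109 + 1) - 31130) = 43300*(110 - 31130) = 43300*(-31020) = -1343166000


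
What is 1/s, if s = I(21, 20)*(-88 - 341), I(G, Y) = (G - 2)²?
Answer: -1/154869 ≈ -6.4571e-6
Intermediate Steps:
I(G, Y) = (-2 + G)²
s = -154869 (s = (-2 + 21)²*(-88 - 341) = 19²*(-429) = 361*(-429) = -154869)
1/s = 1/(-154869) = -1/154869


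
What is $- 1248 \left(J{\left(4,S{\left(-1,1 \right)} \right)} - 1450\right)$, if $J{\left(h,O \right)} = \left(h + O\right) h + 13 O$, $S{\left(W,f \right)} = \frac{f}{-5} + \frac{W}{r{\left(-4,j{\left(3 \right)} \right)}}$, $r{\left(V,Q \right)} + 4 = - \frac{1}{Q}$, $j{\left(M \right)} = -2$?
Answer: $\frac{62573472}{35} \approx 1.7878 \cdot 10^{6}$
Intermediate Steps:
$r{\left(V,Q \right)} = -4 - \frac{1}{Q}$
$S{\left(W,f \right)} = - \frac{2 W}{7} - \frac{f}{5}$ ($S{\left(W,f \right)} = \frac{f}{-5} + \frac{W}{-4 - \frac{1}{-2}} = f \left(- \frac{1}{5}\right) + \frac{W}{-4 - - \frac{1}{2}} = - \frac{f}{5} + \frac{W}{-4 + \frac{1}{2}} = - \frac{f}{5} + \frac{W}{- \frac{7}{2}} = - \frac{f}{5} + W \left(- \frac{2}{7}\right) = - \frac{f}{5} - \frac{2 W}{7} = - \frac{2 W}{7} - \frac{f}{5}$)
$J{\left(h,O \right)} = 13 O + h \left(O + h\right)$ ($J{\left(h,O \right)} = \left(O + h\right) h + 13 O = h \left(O + h\right) + 13 O = 13 O + h \left(O + h\right)$)
$- 1248 \left(J{\left(4,S{\left(-1,1 \right)} \right)} - 1450\right) = - 1248 \left(\left(4^{2} + 13 \left(\left(- \frac{2}{7}\right) \left(-1\right) - \frac{1}{5}\right) + \left(\left(- \frac{2}{7}\right) \left(-1\right) - \frac{1}{5}\right) 4\right) - 1450\right) = - 1248 \left(\left(16 + 13 \left(\frac{2}{7} - \frac{1}{5}\right) + \left(\frac{2}{7} - \frac{1}{5}\right) 4\right) - 1450\right) = - 1248 \left(\left(16 + 13 \cdot \frac{3}{35} + \frac{3}{35} \cdot 4\right) - 1450\right) = - 1248 \left(\left(16 + \frac{39}{35} + \frac{12}{35}\right) - 1450\right) = - 1248 \left(\frac{611}{35} - 1450\right) = \left(-1248\right) \left(- \frac{50139}{35}\right) = \frac{62573472}{35}$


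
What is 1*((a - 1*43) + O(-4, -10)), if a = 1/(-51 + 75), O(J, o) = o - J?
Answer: -1175/24 ≈ -48.958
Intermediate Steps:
a = 1/24 ≈ 0.041667
1*((a - 1*43) + O(-4, -10)) = 1*((1/24 - 1*43) + (-10 - 1*(-4))) = 1*((1/24 - 43) + (-10 + 4)) = 1*(-1031/24 - 6) = 1*(-1175/24) = -1175/24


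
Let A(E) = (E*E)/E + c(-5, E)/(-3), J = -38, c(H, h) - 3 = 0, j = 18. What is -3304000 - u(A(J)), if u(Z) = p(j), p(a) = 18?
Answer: -3304018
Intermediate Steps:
c(H, h) = 3 (c(H, h) = 3 + 0 = 3)
A(E) = -1 + E (A(E) = (E*E)/E + 3/(-3) = E²/E + 3*(-⅓) = E - 1 = -1 + E)
u(Z) = 18
-3304000 - u(A(J)) = -3304000 - 1*18 = -3304000 - 18 = -3304018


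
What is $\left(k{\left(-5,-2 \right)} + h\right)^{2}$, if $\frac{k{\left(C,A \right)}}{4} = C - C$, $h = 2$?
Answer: $4$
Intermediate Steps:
$k{\left(C,A \right)} = 0$ ($k{\left(C,A \right)} = 4 \left(C - C\right) = 4 \cdot 0 = 0$)
$\left(k{\left(-5,-2 \right)} + h\right)^{2} = \left(0 + 2\right)^{2} = 2^{2} = 4$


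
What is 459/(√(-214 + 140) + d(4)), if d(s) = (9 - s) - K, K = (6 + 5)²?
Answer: -8874/2255 - 153*I*√74/4510 ≈ -3.9353 - 0.29183*I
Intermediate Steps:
K = 121 (K = 11² = 121)
d(s) = -112 - s (d(s) = (9 - s) - 1*121 = (9 - s) - 121 = -112 - s)
459/(√(-214 + 140) + d(4)) = 459/(√(-214 + 140) + (-112 - 1*4)) = 459/(√(-74) + (-112 - 4)) = 459/(I*√74 - 116) = 459/(-116 + I*√74)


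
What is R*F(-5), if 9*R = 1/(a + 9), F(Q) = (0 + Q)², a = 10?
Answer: 25/171 ≈ 0.14620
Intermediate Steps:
F(Q) = Q²
R = 1/171 (R = 1/(9*(10 + 9)) = (⅑)/19 = (⅑)*(1/19) = 1/171 ≈ 0.0058480)
R*F(-5) = (1/171)*(-5)² = (1/171)*25 = 25/171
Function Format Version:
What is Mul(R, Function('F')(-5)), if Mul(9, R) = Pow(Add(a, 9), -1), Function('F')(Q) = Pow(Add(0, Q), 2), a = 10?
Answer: Rational(25, 171) ≈ 0.14620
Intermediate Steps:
Function('F')(Q) = Pow(Q, 2)
R = Rational(1, 171) (R = Mul(Rational(1, 9), Pow(Add(10, 9), -1)) = Mul(Rational(1, 9), Pow(19, -1)) = Mul(Rational(1, 9), Rational(1, 19)) = Rational(1, 171) ≈ 0.0058480)
Mul(R, Function('F')(-5)) = Mul(Rational(1, 171), Pow(-5, 2)) = Mul(Rational(1, 171), 25) = Rational(25, 171)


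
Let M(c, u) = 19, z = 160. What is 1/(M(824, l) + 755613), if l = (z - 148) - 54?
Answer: 1/755632 ≈ 1.3234e-6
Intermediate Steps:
l = -42 (l = (160 - 148) - 54 = 12 - 54 = -42)
1/(M(824, l) + 755613) = 1/(19 + 755613) = 1/755632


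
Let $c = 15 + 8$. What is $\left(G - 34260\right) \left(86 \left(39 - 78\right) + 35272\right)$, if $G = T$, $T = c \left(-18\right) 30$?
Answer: $-1489932240$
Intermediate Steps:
$c = 23$
$T = -12420$ ($T = 23 \left(-18\right) 30 = \left(-414\right) 30 = -12420$)
$G = -12420$
$\left(G - 34260\right) \left(86 \left(39 - 78\right) + 35272\right) = \left(-12420 - 34260\right) \left(86 \left(39 - 78\right) + 35272\right) = - 46680 \left(86 \left(-39\right) + 35272\right) = - 46680 \left(-3354 + 35272\right) = \left(-46680\right) 31918 = -1489932240$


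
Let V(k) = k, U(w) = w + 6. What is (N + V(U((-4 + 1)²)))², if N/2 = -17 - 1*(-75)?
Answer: 17161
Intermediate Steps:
U(w) = 6 + w
N = 116 (N = 2*(-17 - 1*(-75)) = 2*(-17 + 75) = 2*58 = 116)
(N + V(U((-4 + 1)²)))² = (116 + (6 + (-4 + 1)²))² = (116 + (6 + (-3)²))² = (116 + (6 + 9))² = (116 + 15)² = 131² = 17161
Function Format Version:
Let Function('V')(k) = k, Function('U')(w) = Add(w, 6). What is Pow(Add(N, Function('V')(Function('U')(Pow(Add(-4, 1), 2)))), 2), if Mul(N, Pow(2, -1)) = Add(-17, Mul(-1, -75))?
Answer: 17161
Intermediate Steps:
Function('U')(w) = Add(6, w)
N = 116 (N = Mul(2, Add(-17, Mul(-1, -75))) = Mul(2, Add(-17, 75)) = Mul(2, 58) = 116)
Pow(Add(N, Function('V')(Function('U')(Pow(Add(-4, 1), 2)))), 2) = Pow(Add(116, Add(6, Pow(Add(-4, 1), 2))), 2) = Pow(Add(116, Add(6, Pow(-3, 2))), 2) = Pow(Add(116, Add(6, 9)), 2) = Pow(Add(116, 15), 2) = Pow(131, 2) = 17161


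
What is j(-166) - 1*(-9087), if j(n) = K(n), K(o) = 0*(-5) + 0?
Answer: 9087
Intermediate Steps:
K(o) = 0 (K(o) = 0 + 0 = 0)
j(n) = 0
j(-166) - 1*(-9087) = 0 - 1*(-9087) = 0 + 9087 = 9087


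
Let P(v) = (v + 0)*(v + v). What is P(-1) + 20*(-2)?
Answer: -38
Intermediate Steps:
P(v) = 2*v**2 (P(v) = v*(2*v) = 2*v**2)
P(-1) + 20*(-2) = 2*(-1)**2 + 20*(-2) = 2*1 - 40 = 2 - 40 = -38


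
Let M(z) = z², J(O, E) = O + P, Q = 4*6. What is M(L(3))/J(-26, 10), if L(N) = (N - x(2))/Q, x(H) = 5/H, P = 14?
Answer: -1/27648 ≈ -3.6169e-5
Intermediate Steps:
Q = 24
L(N) = -5/48 + N/24 (L(N) = (N - 5/2)/24 = (N - 5/2)*(1/24) = (-5/2 + N)*(1/24) = -5/48 + N/24)
J(O, E) = 14 + O (J(O, E) = O + 14 = 14 + O)
M(L(3))/J(-26, 10) = (-5/48 + (1/24)*3)²/(14 - 26) = (-5/48 + ⅛)²/(-12) = (1/48)²*(-1/12) = (1/2304)*(-1/12) = -1/27648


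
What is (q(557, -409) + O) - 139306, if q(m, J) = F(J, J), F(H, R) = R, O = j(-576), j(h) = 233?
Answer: -139482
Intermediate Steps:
O = 233
q(m, J) = J
(q(557, -409) + O) - 139306 = (-409 + 233) - 139306 = -176 - 139306 = -139482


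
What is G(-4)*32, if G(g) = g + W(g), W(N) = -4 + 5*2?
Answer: 64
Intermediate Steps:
W(N) = 6 (W(N) = -4 + 10 = 6)
G(g) = 6 + g (G(g) = g + 6 = 6 + g)
G(-4)*32 = (6 - 4)*32 = 2*32 = 64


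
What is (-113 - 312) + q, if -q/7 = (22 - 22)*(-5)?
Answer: -425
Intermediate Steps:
q = 0 (q = -7*(22 - 22)*(-5) = -0*(-5) = -7*0 = 0)
(-113 - 312) + q = (-113 - 312) + 0 = -425 + 0 = -425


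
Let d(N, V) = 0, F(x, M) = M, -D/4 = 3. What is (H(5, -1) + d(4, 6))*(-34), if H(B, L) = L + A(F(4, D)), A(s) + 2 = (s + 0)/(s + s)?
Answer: 85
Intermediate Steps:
D = -12 (D = -4*3 = -12)
A(s) = -3/2 (A(s) = -2 + (s + 0)/(s + s) = -2 + s/((2*s)) = -2 + s*(1/(2*s)) = -2 + ½ = -3/2)
H(B, L) = -3/2 + L (H(B, L) = L - 3/2 = -3/2 + L)
(H(5, -1) + d(4, 6))*(-34) = ((-3/2 - 1) + 0)*(-34) = (-5/2 + 0)*(-34) = -5/2*(-34) = 85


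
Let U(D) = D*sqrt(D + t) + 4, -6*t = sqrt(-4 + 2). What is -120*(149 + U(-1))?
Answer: -18360 + 20*sqrt(-36 - 6*I*sqrt(2)) ≈ -18346.0 - 120.82*I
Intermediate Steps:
t = -I*sqrt(2)/6 (t = -sqrt(-4 + 2)/6 = -I*sqrt(2)/6 ≈ -0.2357*I)
U(D) = 4 + D*sqrt(D - I*sqrt(2)/6) (U(D) = D*sqrt(D - I*sqrt(2)/6) + 4 = 4 + D*sqrt(D - I*sqrt(2)/6))
-120*(149 + U(-1)) = -120*(149 + (4 + (1/6)*(-1)*sqrt(36*(-1) - 6*I*sqrt(2)))) = -120*(149 + (4 + (1/6)*(-1)*sqrt(-36 - 6*I*sqrt(2)))) = -120*(149 + (4 - sqrt(-36 - 6*I*sqrt(2))/6)) = -120*(153 - sqrt(-36 - 6*I*sqrt(2))/6) = -18360 + 20*sqrt(-36 - 6*I*sqrt(2))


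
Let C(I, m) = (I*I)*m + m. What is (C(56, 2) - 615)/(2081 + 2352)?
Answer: 5659/4433 ≈ 1.2766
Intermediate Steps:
C(I, m) = m + m*I**2 (C(I, m) = I**2*m + m = m*I**2 + m = m + m*I**2)
(C(56, 2) - 615)/(2081 + 2352) = (2*(1 + 56**2) - 615)/(2081 + 2352) = (2*(1 + 3136) - 615)/4433 = (2*3137 - 615)*(1/4433) = (6274 - 615)*(1/4433) = 5659*(1/4433) = 5659/4433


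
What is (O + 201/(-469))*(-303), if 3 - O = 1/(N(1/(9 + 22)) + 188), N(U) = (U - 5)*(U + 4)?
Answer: -292778497/376642 ≈ -777.34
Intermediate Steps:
N(U) = (-5 + U)*(4 + U)
O = 483293/161418 (O = 3 - 1/((-20 + (1/(9 + 22))² - 1/(9 + 22)) + 188) = 3 - 1/((-20 + (1/31)² - 1/31) + 188) = 3 - 1/((-20 + (1/31)² - 1*1/31) + 188) = 3 - 1/((-20 + 1/961 - 1/31) + 188) = 3 - 1/(-19250/961 + 188) = 3 - 1/161418/961 = 3 - 1*961/161418 = 3 - 961/161418 = 483293/161418 ≈ 2.9940)
(O + 201/(-469))*(-303) = (483293/161418 + 201/(-469))*(-303) = (483293/161418 + 201*(-1/469))*(-303) = (483293/161418 - 3/7)*(-303) = (2898797/1129926)*(-303) = -292778497/376642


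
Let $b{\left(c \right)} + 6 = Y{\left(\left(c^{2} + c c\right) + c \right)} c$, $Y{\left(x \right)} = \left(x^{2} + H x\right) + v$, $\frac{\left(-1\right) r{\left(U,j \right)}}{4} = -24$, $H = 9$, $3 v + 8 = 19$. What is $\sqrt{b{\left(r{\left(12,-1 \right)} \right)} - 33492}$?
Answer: $\sqrt{32971506310} \approx 1.8158 \cdot 10^{5}$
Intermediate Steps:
$v = \frac{11}{3}$ ($v = - \frac{8}{3} + \frac{1}{3} \cdot 19 = - \frac{8}{3} + \frac{19}{3} = \frac{11}{3} \approx 3.6667$)
$r{\left(U,j \right)} = 96$ ($r{\left(U,j \right)} = \left(-4\right) \left(-24\right) = 96$)
$Y{\left(x \right)} = \frac{11}{3} + x^{2} + 9 x$ ($Y{\left(x \right)} = \left(x^{2} + 9 x\right) + \frac{11}{3} = \frac{11}{3} + x^{2} + 9 x$)
$b{\left(c \right)} = -6 + c \left(\frac{11}{3} + \left(c + 2 c^{2}\right)^{2} + 9 c + 18 c^{2}\right)$ ($b{\left(c \right)} = -6 + \left(\frac{11}{3} + \left(\left(c^{2} + c c\right) + c\right)^{2} + 9 \left(\left(c^{2} + c c\right) + c\right)\right) c = -6 + \left(\frac{11}{3} + \left(\left(c^{2} + c^{2}\right) + c\right)^{2} + 9 \left(\left(c^{2} + c^{2}\right) + c\right)\right) c = -6 + \left(\frac{11}{3} + \left(2 c^{2} + c\right)^{2} + 9 \left(2 c^{2} + c\right)\right) c = -6 + \left(\frac{11}{3} + \left(c + 2 c^{2}\right)^{2} + 9 \left(c + 2 c^{2}\right)\right) c = -6 + \left(\frac{11}{3} + \left(c + 2 c^{2}\right)^{2} + \left(9 c + 18 c^{2}\right)\right) c = -6 + \left(\frac{11}{3} + \left(c + 2 c^{2}\right)^{2} + 9 c + 18 c^{2}\right) c = -6 + c \left(\frac{11}{3} + \left(c + 2 c^{2}\right)^{2} + 9 c + 18 c^{2}\right)$)
$\sqrt{b{\left(r{\left(12,-1 \right)} \right)} - 33492} = \sqrt{\left(-6 + \frac{1}{3} \cdot 96 \left(11 + 3 \cdot 96^{2} \left(1 + 2 \cdot 96\right)^{2} + 27 \cdot 96 \left(1 + 2 \cdot 96\right)\right)\right) - 33492} = \sqrt{\left(-6 + \frac{1}{3} \cdot 96 \left(11 + 3 \cdot 9216 \left(1 + 192\right)^{2} + 27 \cdot 96 \left(1 + 192\right)\right)\right) - 33492} = \sqrt{\left(-6 + \frac{1}{3} \cdot 96 \left(11 + 3 \cdot 9216 \cdot 193^{2} + 27 \cdot 96 \cdot 193\right)\right) - 33492} = \sqrt{\left(-6 + \frac{1}{3} \cdot 96 \left(11 + 3 \cdot 9216 \cdot 37249 + 500256\right)\right) - 33492} = \sqrt{\left(-6 + \frac{1}{3} \cdot 96 \left(11 + 1029860352 + 500256\right)\right) - 33492} = \sqrt{\left(-6 + \frac{1}{3} \cdot 96 \cdot 1030360619\right) - 33492} = \sqrt{\left(-6 + 32971539808\right) - 33492} = \sqrt{32971539802 - 33492} = \sqrt{32971506310}$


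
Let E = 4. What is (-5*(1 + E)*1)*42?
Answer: -1050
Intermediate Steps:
(-5*(1 + E)*1)*42 = (-5*(1 + 4)*1)*42 = (-5*5*1)*42 = -25*1*42 = -25*42 = -1050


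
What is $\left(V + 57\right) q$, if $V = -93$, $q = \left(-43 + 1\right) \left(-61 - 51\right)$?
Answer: $-169344$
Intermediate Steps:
$q = 4704$ ($q = \left(-42\right) \left(-112\right) = 4704$)
$\left(V + 57\right) q = \left(-93 + 57\right) 4704 = \left(-36\right) 4704 = -169344$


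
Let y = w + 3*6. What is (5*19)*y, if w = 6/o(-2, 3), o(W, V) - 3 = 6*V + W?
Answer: 1740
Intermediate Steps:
o(W, V) = 3 + W + 6*V (o(W, V) = 3 + (6*V + W) = 3 + (W + 6*V) = 3 + W + 6*V)
w = 6/19 (w = 6/(3 - 2 + 6*3) = 6/(3 - 2 + 18) = 6/19 ≈ 0.31579)
y = 348/19 (y = 6/19 + 3*6 = 6/19 + 18 = 348/19 ≈ 18.316)
(5*19)*y = (5*19)*(348/19) = 95*(348/19) = 1740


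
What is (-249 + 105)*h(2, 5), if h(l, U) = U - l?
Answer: -432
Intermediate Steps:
(-249 + 105)*h(2, 5) = (-249 + 105)*(5 - 1*2) = -144*(5 - 2) = -144*3 = -432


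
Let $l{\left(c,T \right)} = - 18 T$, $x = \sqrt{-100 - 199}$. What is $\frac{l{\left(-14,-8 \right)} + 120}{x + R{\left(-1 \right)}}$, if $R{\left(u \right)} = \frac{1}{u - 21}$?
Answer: $- \frac{1936}{48239} - \frac{42592 i \sqrt{299}}{48239} \approx -0.040133 - 15.267 i$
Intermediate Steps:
$R{\left(u \right)} = \frac{1}{-21 + u}$
$x = i \sqrt{299}$ ($x = \sqrt{-299} = i \sqrt{299} \approx 17.292 i$)
$\frac{l{\left(-14,-8 \right)} + 120}{x + R{\left(-1 \right)}} = \frac{\left(-18\right) \left(-8\right) + 120}{i \sqrt{299} + \frac{1}{-21 - 1}} = \frac{144 + 120}{i \sqrt{299} + \frac{1}{-22}} = \frac{264}{i \sqrt{299} - \frac{1}{22}} = \frac{264}{- \frac{1}{22} + i \sqrt{299}}$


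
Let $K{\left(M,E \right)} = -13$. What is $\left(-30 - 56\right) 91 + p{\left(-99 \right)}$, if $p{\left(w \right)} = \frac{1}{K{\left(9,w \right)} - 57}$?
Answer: $- \frac{547821}{70} \approx -7826.0$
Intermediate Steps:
$p{\left(w \right)} = - \frac{1}{70}$ ($p{\left(w \right)} = \frac{1}{-13 - 57} = \frac{1}{-70} = - \frac{1}{70}$)
$\left(-30 - 56\right) 91 + p{\left(-99 \right)} = \left(-30 - 56\right) 91 - \frac{1}{70} = \left(-86\right) 91 - \frac{1}{70} = -7826 - \frac{1}{70} = - \frac{547821}{70}$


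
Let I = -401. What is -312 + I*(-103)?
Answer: 40991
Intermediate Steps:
-312 + I*(-103) = -312 - 401*(-103) = -312 + 41303 = 40991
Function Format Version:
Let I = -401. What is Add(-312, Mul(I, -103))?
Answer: 40991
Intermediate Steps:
Add(-312, Mul(I, -103)) = Add(-312, Mul(-401, -103)) = Add(-312, 41303) = 40991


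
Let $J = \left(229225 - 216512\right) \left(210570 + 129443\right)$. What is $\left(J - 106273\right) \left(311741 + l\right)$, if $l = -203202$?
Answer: $469157547746844$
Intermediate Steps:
$J = 4322585269$ ($J = 12713 \cdot 340013 = 4322585269$)
$\left(J - 106273\right) \left(311741 + l\right) = \left(4322585269 - 106273\right) \left(311741 - 203202\right) = 4322478996 \cdot 108539 = 469157547746844$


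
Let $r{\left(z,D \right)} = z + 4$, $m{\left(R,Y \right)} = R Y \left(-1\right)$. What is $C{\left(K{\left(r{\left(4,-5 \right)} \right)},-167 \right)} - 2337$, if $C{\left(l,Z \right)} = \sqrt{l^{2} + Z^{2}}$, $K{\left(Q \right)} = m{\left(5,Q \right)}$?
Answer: $-2337 + \sqrt{29489} \approx -2165.3$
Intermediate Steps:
$m{\left(R,Y \right)} = - R Y$
$r{\left(z,D \right)} = 4 + z$
$K{\left(Q \right)} = - 5 Q$ ($K{\left(Q \right)} = \left(-1\right) 5 Q = - 5 Q$)
$C{\left(l,Z \right)} = \sqrt{Z^{2} + l^{2}}$
$C{\left(K{\left(r{\left(4,-5 \right)} \right)},-167 \right)} - 2337 = \sqrt{\left(-167\right)^{2} + \left(- 5 \left(4 + 4\right)\right)^{2}} - 2337 = \sqrt{27889 + \left(\left(-5\right) 8\right)^{2}} - 2337 = \sqrt{27889 + \left(-40\right)^{2}} - 2337 = \sqrt{27889 + 1600} - 2337 = \sqrt{29489} - 2337 = -2337 + \sqrt{29489}$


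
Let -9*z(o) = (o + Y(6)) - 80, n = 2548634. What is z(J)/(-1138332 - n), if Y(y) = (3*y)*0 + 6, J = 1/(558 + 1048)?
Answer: -118843/53291406564 ≈ -2.2301e-6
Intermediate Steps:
J = 1/1606 ≈ 0.00062266
Y(y) = 6 (Y(y) = 0 + 6 = 6)
z(o) = 74/9 - o/9 (z(o) = -((o + 6) - 80)/9 = -((6 + o) - 80)/9 = -(-74 + o)/9 = 74/9 - o/9)
z(J)/(-1138332 - n) = (74/9 - ⅑*1/1606)/(-1138332 - 1*2548634) = (74/9 - 1/14454)/(-1138332 - 2548634) = (118843/14454)/(-3686966) = (118843/14454)*(-1/3686966) = -118843/53291406564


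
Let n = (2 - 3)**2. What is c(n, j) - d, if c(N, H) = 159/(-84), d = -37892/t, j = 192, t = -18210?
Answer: -1013053/254940 ≈ -3.9737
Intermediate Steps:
d = 18946/9105 (d = -37892/(-18210) = -37892*(-1/18210) = 18946/9105 ≈ 2.0808)
n = 1 (n = (-1)**2 = 1)
c(N, H) = -53/28 (c(N, H) = 159*(-1/84) = -53/28)
c(n, j) - d = -53/28 - 1*18946/9105 = -53/28 - 18946/9105 = -1013053/254940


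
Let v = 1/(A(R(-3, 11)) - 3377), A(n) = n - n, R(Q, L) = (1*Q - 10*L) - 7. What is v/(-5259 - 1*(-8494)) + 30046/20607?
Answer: 328240360763/225123129165 ≈ 1.4580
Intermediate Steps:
R(Q, L) = -7 + Q - 10*L (R(Q, L) = (Q - 10*L) - 7 = -7 + Q - 10*L)
A(n) = 0
v = -1/3377 (v = 1/(0 - 3377) = 1/(-3377) = -1/3377 ≈ -0.00029612)
v/(-5259 - 1*(-8494)) + 30046/20607 = -1/(3377*(-5259 - 1*(-8494))) + 30046/20607 = -1/(3377*(-5259 + 8494)) + 30046*(1/20607) = -1/3377/3235 + 30046/20607 = -1/3377*1/3235 + 30046/20607 = -1/10924595 + 30046/20607 = 328240360763/225123129165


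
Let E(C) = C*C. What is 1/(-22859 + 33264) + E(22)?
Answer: 5036021/10405 ≈ 484.00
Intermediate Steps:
E(C) = C²
1/(-22859 + 33264) + E(22) = 1/(-22859 + 33264) + 22² = 1/10405 + 484 = 5036021/10405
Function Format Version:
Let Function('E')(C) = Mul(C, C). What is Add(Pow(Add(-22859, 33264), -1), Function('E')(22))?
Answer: Rational(5036021, 10405) ≈ 484.00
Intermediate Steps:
Function('E')(C) = Pow(C, 2)
Add(Pow(Add(-22859, 33264), -1), Function('E')(22)) = Add(Pow(Add(-22859, 33264), -1), Pow(22, 2)) = Add(Pow(10405, -1), 484) = Add(Rational(1, 10405), 484) = Rational(5036021, 10405)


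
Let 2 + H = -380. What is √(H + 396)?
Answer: √14 ≈ 3.7417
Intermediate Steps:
H = -382 (H = -2 - 380 = -382)
√(H + 396) = √(-382 + 396) = √14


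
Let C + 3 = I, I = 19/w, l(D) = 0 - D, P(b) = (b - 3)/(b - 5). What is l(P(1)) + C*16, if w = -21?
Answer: -2645/42 ≈ -62.976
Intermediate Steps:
P(b) = (-3 + b)/(-5 + b)
l(D) = -D
I = -19/21 (I = 19/(-21) = 19*(-1/21) = -19/21 ≈ -0.90476)
C = -82/21 (C = -3 - 19/21 = -82/21 ≈ -3.9048)
l(P(1)) + C*16 = -(-3 + 1)/(-5 + 1) - 82/21*16 = -(-2)/(-4) - 1312/21 = -(-1)*(-2)/4 - 1312/21 = -1*½ - 1312/21 = -½ - 1312/21 = -2645/42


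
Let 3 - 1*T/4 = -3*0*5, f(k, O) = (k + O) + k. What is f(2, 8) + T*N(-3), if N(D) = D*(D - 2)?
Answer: 192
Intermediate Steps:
N(D) = D*(-2 + D)
f(k, O) = O + 2*k (f(k, O) = (O + k) + k = O + 2*k)
T = 12 (T = 12 - 4*(-3*0)*5 = 12 - 0*5 = 12 - 4*0 = 12 + 0 = 12)
f(2, 8) + T*N(-3) = (8 + 2*2) + 12*(-3*(-2 - 3)) = (8 + 4) + 12*(-3*(-5)) = 12 + 12*15 = 12 + 180 = 192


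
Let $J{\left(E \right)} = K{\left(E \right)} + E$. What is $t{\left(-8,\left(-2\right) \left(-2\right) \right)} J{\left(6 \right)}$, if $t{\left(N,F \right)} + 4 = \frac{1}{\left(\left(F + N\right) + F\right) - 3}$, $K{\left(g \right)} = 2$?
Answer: $- \frac{104}{3} \approx -34.667$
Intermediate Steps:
$t{\left(N,F \right)} = -4 + \frac{1}{-3 + N + 2 F}$ ($t{\left(N,F \right)} = -4 + \frac{1}{\left(\left(F + N\right) + F\right) - 3} = -4 + \frac{1}{\left(N + 2 F\right) - 3} = -4 + \frac{1}{-3 + N + 2 F}$)
$J{\left(E \right)} = 2 + E$
$t{\left(-8,\left(-2\right) \left(-2\right) \right)} J{\left(6 \right)} = \frac{13 - 8 \left(\left(-2\right) \left(-2\right)\right) - -32}{-3 - 8 + 2 \left(\left(-2\right) \left(-2\right)\right)} \left(2 + 6\right) = \frac{13 - 32 + 32}{-3 - 8 + 2 \cdot 4} \cdot 8 = \frac{13 - 32 + 32}{-3 - 8 + 8} \cdot 8 = \frac{1}{-3} \cdot 13 \cdot 8 = \left(- \frac{1}{3}\right) 13 \cdot 8 = \left(- \frac{13}{3}\right) 8 = - \frac{104}{3}$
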